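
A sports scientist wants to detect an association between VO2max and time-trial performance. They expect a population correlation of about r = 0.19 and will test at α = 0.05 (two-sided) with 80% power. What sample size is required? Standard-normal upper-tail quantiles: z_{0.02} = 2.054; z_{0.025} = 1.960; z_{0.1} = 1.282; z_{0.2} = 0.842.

n = 216

Fisher's z: C = ½·ln((1+r)/(1−r)) = ½·ln(1.4691) = 0.1923.
n = ((z_{α/2} + z_β)/C)² + 3.
(1.960 + 0.842) / 0.1923 = 2.802 / 0.1923 = 14.571.
n = 14.571² + 3 = 212.31 + 3 = 215.3.
Round up.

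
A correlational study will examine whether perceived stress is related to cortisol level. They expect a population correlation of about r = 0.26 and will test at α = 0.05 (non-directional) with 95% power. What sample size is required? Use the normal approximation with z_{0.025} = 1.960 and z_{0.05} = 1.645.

n = 187

Fisher's z: C = ½·ln((1+r)/(1−r)) = ½·ln(1.7027) = 0.2661.
n = ((z_{α/2} + z_β)/C)² + 3.
(1.960 + 1.645) / 0.2661 = 3.605 / 0.2661 = 13.548.
n = 13.548² + 3 = 183.54 + 3 = 186.5.
Round up.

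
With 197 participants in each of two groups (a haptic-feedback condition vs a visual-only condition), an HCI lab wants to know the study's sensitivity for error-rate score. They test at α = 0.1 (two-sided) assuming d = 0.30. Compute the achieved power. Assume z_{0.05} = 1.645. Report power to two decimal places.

power ≈ 0.91

For two equal groups, power = Φ(d·√(n/2) − z_{α/2}).
d·√(n/2) = 0.30 × √(197/2) = 0.30 × 9.925 = 2.977.
z_β = 2.977 − 1.645 = 1.332.
Power = Φ(1.332) = 0.909.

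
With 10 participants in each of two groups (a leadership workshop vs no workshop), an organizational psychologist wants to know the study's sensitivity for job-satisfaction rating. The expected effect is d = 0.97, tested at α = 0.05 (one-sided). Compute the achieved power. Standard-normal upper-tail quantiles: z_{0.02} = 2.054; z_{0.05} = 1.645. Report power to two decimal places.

power ≈ 0.70

For two equal groups, power = Φ(d·√(n/2) − z_{α}).
d·√(n/2) = 0.97 × √(10/2) = 0.97 × 2.236 = 2.169.
z_β = 2.169 − 1.645 = 0.524.
Power = Φ(0.524) = 0.700.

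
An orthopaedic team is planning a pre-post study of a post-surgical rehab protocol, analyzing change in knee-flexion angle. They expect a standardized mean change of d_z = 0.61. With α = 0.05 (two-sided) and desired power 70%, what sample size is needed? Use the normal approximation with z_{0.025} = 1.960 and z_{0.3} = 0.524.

n = 17 pairs

For a paired (one-sample on differences) test: n = ((z_{α/2} + z_β) / d)².
z_{α/2} + z_β = 1.960 + 0.524 = 2.484.
n = (2.484 / 0.61)² = 4.072² = 16.58.
Round up.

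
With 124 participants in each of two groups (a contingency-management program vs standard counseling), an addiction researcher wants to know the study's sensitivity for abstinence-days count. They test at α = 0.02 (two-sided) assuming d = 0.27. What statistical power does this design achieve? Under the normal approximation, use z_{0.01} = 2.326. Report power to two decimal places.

power ≈ 0.42

For two equal groups, power = Φ(d·√(n/2) − z_{α/2}).
d·√(n/2) = 0.27 × √(124/2) = 0.27 × 7.874 = 2.126.
z_β = 2.126 − 2.326 = -0.200.
Power = Φ(-0.200) = 0.421.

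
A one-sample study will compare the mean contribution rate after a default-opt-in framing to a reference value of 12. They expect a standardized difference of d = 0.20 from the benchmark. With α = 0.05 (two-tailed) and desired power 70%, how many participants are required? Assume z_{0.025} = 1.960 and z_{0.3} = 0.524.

For a one-sample test: n = ((z_{α/2} + z_β) / d)².
z_{α/2} + z_β = 1.960 + 0.524 = 2.484.
n = (2.484 / 0.20)² = 12.420² = 154.26.
Round up.

n = 155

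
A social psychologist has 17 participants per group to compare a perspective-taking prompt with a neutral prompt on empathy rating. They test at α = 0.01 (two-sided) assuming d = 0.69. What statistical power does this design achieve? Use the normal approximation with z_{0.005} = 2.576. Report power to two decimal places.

power ≈ 0.29

For two equal groups, power = Φ(d·√(n/2) − z_{α/2}).
d·√(n/2) = 0.69 × √(17/2) = 0.69 × 2.915 = 2.012.
z_β = 2.012 − 2.576 = -0.564.
Power = Φ(-0.564) = 0.286.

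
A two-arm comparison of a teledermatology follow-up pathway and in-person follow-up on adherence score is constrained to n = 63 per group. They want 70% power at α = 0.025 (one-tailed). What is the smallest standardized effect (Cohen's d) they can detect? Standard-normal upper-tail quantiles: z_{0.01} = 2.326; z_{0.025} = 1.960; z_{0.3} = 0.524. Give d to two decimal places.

For two independent groups of n = 63 each: d_min = (z_{α} + z_β)·√(2/n).
z-sum = 1.960 + 0.524 = 2.484.
d_min = 2.484 × √(2/63) = 2.484 × 0.1782 = 0.443.

d_min ≈ 0.44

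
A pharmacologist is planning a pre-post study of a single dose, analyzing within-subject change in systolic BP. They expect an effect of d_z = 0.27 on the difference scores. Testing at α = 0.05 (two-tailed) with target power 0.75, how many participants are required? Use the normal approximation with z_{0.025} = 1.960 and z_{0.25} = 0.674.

n = 96 pairs

For a paired (one-sample on differences) test: n = ((z_{α/2} + z_β) / d)².
z_{α/2} + z_β = 1.960 + 0.674 = 2.634.
n = (2.634 / 0.27)² = 9.756² = 95.17.
Round up.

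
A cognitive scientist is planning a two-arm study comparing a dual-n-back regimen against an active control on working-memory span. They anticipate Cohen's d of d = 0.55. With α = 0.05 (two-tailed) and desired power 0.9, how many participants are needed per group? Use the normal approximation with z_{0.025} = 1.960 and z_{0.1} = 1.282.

n = 70 per group

For two independent groups with equal n: n = 2·((z_{α/2} + z_β) / d)².
z_{α/2} + z_β = 1.960 + 1.282 = 3.242.
n = 2 × (3.242 / 0.55)² = 2 × 5.895² = 2 × 34.75 = 69.5.
Round up to the next whole participant.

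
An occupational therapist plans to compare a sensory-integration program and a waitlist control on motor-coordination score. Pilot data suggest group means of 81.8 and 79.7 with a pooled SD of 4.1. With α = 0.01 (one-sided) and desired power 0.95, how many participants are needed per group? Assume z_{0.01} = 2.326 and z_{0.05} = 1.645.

Cohen's d = |M₁ − M₂| / SD_pooled = |81.8 − 79.7| / 4.1 = 2.1 / 4.1 = 0.512.
For two independent groups with equal n: n = 2·((z_{α} + z_β) / d)².
z_{α} + z_β = 2.326 + 1.645 = 3.971.
n = 2 × (3.971 / 0.512)² = 2 × 7.756² = 2 × 60.15 = 120.3.
Round up to the next whole participant.

n = 121 per group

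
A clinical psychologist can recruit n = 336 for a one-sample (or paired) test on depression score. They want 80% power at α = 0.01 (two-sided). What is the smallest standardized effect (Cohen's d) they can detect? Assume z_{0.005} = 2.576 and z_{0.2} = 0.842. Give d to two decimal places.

For a single sample (or paired design) of n = 336: d_min = (z_{α/2} + z_β)/√n.
z-sum = 2.576 + 0.842 = 3.418.
d_min = 3.418 / √336 = 3.418 / 18.330 = 0.186.

d_min ≈ 0.19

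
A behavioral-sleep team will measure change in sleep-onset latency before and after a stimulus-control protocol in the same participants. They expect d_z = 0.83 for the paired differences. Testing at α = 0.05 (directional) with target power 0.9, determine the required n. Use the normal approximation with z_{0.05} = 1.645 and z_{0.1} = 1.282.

n = 13 pairs

For a paired (one-sample on differences) test: n = ((z_{α} + z_β) / d)².
z_{α} + z_β = 1.645 + 1.282 = 2.927.
n = (2.927 / 0.83)² = 3.527² = 12.44.
Round up.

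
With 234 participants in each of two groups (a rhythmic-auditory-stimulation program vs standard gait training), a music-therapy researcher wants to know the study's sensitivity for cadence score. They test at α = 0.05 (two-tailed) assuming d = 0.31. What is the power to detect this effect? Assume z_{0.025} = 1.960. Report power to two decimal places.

For two equal groups, power = Φ(d·√(n/2) − z_{α/2}).
d·√(n/2) = 0.31 × √(234/2) = 0.31 × 10.817 = 3.353.
z_β = 3.353 − 1.960 = 1.393.
Power = Φ(1.393) = 0.918.

power ≈ 0.92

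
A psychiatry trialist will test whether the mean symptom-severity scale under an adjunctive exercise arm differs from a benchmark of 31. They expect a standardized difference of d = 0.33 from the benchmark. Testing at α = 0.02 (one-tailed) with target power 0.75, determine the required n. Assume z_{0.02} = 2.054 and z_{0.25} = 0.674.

For a one-sample test: n = ((z_{α} + z_β) / d)².
z_{α} + z_β = 2.054 + 0.674 = 2.728.
n = (2.728 / 0.33)² = 8.267² = 68.34.
Round up.

n = 69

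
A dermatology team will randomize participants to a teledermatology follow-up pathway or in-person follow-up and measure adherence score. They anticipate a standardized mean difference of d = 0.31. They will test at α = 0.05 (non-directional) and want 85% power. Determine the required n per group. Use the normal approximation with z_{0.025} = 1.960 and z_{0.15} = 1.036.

n = 187 per group

For two independent groups with equal n: n = 2·((z_{α/2} + z_β) / d)².
z_{α/2} + z_β = 1.960 + 1.036 = 2.996.
n = 2 × (2.996 / 0.31)² = 2 × 9.665² = 2 × 93.40 = 186.8.
Round up to the next whole participant.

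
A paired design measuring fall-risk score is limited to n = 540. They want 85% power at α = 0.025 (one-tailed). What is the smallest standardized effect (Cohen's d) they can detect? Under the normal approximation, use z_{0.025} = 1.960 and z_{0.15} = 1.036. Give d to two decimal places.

For a single sample (or paired design) of n = 540: d_min = (z_{α} + z_β)/√n.
z-sum = 1.960 + 1.036 = 2.996.
d_min = 2.996 / √540 = 2.996 / 23.238 = 0.129.

d_min ≈ 0.13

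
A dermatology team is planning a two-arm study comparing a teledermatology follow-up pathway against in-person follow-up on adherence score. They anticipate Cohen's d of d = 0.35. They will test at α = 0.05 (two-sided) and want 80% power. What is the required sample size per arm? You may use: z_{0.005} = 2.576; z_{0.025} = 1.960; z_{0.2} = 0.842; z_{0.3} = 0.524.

For two independent groups with equal n: n = 2·((z_{α/2} + z_β) / d)².
z_{α/2} + z_β = 1.960 + 0.842 = 2.802.
n = 2 × (2.802 / 0.35)² = 2 × 8.006² = 2 × 64.09 = 128.2.
Round up to the next whole participant.

n = 129 per group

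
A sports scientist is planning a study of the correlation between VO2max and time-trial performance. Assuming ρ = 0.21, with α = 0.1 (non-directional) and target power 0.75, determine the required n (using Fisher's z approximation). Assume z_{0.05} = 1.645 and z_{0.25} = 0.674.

Fisher's z: C = ½·ln((1+r)/(1−r)) = ½·ln(1.5316) = 0.2132.
n = ((z_{α/2} + z_β)/C)² + 3.
(1.645 + 0.674) / 0.2132 = 2.319 / 0.2132 = 10.877.
n = 10.877² + 3 = 118.31 + 3 = 121.3.
Round up.

n = 122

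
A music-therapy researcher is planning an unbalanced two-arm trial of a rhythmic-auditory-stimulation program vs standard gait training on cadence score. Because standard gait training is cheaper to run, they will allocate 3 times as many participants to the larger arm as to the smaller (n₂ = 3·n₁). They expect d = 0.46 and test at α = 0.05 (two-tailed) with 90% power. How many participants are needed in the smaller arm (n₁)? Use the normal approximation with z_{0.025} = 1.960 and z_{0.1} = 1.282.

With allocation ratio k = n₂/n₁ = 3, Var(x̄₁−x̄₂) = σ²(1/n₁ + 1/(k·n₁)) = σ²·(k+1)/(k·n₁).
So n₁ = (1 + 1/k)·((z_{α/2} + z_β)/d)² = 1.333 × (3.242/0.46)².
n₁ = 1.333 × 49.67 = 66.2.
Round up: n₁ = 67, giving n₂ = 3 × 67 = 201.

n₁ = 67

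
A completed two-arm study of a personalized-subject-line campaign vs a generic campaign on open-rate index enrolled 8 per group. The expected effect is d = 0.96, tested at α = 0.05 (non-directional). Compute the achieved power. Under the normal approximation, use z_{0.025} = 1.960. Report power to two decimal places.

For two equal groups, power = Φ(d·√(n/2) − z_{α/2}).
d·√(n/2) = 0.96 × √(8/2) = 0.96 × 2.000 = 1.920.
z_β = 1.920 − 1.960 = -0.040.
Power = Φ(-0.040) = 0.484.

power ≈ 0.48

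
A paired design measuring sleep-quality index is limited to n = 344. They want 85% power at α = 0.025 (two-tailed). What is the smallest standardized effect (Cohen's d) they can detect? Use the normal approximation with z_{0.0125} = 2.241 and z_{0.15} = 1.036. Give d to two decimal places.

For a single sample (or paired design) of n = 344: d_min = (z_{α/2} + z_β)/√n.
z-sum = 2.241 + 1.036 = 3.277.
d_min = 3.277 / √344 = 3.277 / 18.547 = 0.177.

d_min ≈ 0.18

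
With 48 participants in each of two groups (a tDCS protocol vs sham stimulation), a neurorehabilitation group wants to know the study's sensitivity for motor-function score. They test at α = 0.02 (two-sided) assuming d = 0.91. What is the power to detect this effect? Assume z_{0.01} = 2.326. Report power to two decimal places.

For two equal groups, power = Φ(d·√(n/2) − z_{α/2}).
d·√(n/2) = 0.91 × √(48/2) = 0.91 × 4.899 = 4.458.
z_β = 4.458 − 2.326 = 2.132.
Power = Φ(2.132) = 0.983.

power ≈ 0.98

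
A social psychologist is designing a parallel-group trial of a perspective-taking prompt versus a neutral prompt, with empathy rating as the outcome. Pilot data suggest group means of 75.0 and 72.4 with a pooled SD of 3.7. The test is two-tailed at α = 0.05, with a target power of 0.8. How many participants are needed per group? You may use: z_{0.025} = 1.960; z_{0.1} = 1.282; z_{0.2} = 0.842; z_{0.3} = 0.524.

Cohen's d = |M₁ − M₂| / SD_pooled = |75.0 − 72.4| / 3.7 = 2.6 / 3.7 = 0.703.
For two independent groups with equal n: n = 2·((z_{α/2} + z_β) / d)².
z_{α/2} + z_β = 1.960 + 0.842 = 2.802.
n = 2 × (2.802 / 0.703)² = 2 × 3.986² = 2 × 15.89 = 31.8.
Round up to the next whole participant.

n = 32 per group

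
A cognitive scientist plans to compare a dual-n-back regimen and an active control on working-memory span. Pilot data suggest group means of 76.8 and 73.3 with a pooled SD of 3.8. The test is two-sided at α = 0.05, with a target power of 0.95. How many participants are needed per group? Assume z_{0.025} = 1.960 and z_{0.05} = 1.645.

n = 31 per group

Cohen's d = |M₁ − M₂| / SD_pooled = |76.8 − 73.3| / 3.8 = 3.5 / 3.8 = 0.921.
For two independent groups with equal n: n = 2·((z_{α/2} + z_β) / d)².
z_{α/2} + z_β = 1.960 + 1.645 = 3.605.
n = 2 × (3.605 / 0.921)² = 2 × 3.914² = 2 × 15.32 = 30.6.
Round up to the next whole participant.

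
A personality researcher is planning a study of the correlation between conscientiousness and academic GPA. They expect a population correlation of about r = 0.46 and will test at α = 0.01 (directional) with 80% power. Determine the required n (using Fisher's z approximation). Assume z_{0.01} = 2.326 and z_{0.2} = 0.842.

n = 44

Fisher's z: C = ½·ln((1+r)/(1−r)) = ½·ln(2.7037) = 0.4973.
n = ((z_{α} + z_β)/C)² + 3.
(2.326 + 0.842) / 0.4973 = 3.168 / 0.4973 = 6.370.
n = 6.370² + 3 = 40.58 + 3 = 43.6.
Round up.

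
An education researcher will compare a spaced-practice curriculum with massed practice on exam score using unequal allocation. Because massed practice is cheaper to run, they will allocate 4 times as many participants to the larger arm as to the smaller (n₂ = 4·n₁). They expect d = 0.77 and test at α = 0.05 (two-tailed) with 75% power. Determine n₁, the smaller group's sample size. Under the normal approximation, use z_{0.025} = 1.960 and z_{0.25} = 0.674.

n₁ = 15

With allocation ratio k = n₂/n₁ = 4, Var(x̄₁−x̄₂) = σ²(1/n₁ + 1/(k·n₁)) = σ²·(k+1)/(k·n₁).
So n₁ = (1 + 1/k)·((z_{α/2} + z_β)/d)² = 1.250 × (2.634/0.77)².
n₁ = 1.250 × 11.70 = 14.6.
Round up: n₁ = 15, giving n₂ = 4 × 15 = 60.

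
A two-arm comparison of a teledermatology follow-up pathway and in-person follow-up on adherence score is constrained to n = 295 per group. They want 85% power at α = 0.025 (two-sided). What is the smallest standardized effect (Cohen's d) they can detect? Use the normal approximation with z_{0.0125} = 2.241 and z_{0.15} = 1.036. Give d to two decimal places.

For two independent groups of n = 295 each: d_min = (z_{α/2} + z_β)·√(2/n).
z-sum = 2.241 + 1.036 = 3.277.
d_min = 3.277 × √(2/295) = 3.277 × 0.0823 = 0.270.

d_min ≈ 0.27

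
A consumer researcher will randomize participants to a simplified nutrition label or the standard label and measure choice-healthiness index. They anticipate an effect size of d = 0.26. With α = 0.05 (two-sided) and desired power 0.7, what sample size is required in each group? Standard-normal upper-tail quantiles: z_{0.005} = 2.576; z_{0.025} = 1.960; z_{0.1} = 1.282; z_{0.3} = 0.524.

For two independent groups with equal n: n = 2·((z_{α/2} + z_β) / d)².
z_{α/2} + z_β = 1.960 + 0.524 = 2.484.
n = 2 × (2.484 / 0.26)² = 2 × 9.554² = 2 × 91.28 = 182.6.
Round up to the next whole participant.

n = 183 per group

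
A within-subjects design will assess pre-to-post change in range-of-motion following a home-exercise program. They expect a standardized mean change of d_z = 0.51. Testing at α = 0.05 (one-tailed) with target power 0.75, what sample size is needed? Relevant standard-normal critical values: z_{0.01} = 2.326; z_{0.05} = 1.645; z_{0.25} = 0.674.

n = 21 pairs

For a paired (one-sample on differences) test: n = ((z_{α} + z_β) / d)².
z_{α} + z_β = 1.645 + 0.674 = 2.319.
n = (2.319 / 0.51)² = 4.547² = 20.68.
Round up.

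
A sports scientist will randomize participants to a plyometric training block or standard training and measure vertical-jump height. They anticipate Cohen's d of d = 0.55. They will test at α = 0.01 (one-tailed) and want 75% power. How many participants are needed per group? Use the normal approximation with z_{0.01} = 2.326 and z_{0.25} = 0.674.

n = 60 per group

For two independent groups with equal n: n = 2·((z_{α} + z_β) / d)².
z_{α} + z_β = 2.326 + 0.674 = 3.000.
n = 2 × (3.000 / 0.55)² = 2 × 5.455² = 2 × 29.75 = 59.5.
Round up to the next whole participant.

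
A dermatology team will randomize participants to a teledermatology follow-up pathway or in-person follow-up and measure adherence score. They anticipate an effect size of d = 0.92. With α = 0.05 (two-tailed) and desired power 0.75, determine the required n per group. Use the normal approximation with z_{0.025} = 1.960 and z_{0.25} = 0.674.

For two independent groups with equal n: n = 2·((z_{α/2} + z_β) / d)².
z_{α/2} + z_β = 1.960 + 0.674 = 2.634.
n = 2 × (2.634 / 0.92)² = 2 × 2.863² = 2 × 8.20 = 16.4.
Round up to the next whole participant.

n = 17 per group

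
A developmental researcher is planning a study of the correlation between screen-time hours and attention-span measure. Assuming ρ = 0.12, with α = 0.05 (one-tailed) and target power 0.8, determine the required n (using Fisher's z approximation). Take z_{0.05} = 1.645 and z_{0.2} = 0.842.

Fisher's z: C = ½·ln((1+r)/(1−r)) = ½·ln(1.2727) = 0.1206.
n = ((z_{α} + z_β)/C)² + 3.
(1.645 + 0.842) / 0.1206 = 2.487 / 0.1206 = 20.622.
n = 20.622² + 3 = 425.26 + 3 = 428.3.
Round up.

n = 429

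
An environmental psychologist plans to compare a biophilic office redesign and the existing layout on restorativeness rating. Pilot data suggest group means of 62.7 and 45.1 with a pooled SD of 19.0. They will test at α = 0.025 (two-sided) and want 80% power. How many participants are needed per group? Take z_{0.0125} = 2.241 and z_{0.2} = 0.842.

n = 23 per group

Cohen's d = |M₁ − M₂| / SD_pooled = |62.7 − 45.1| / 19.0 = 17.6 / 19.0 = 0.926.
For two independent groups with equal n: n = 2·((z_{α/2} + z_β) / d)².
z_{α/2} + z_β = 2.241 + 0.842 = 3.083.
n = 2 × (3.083 / 0.926)² = 2 × 3.329² = 2 × 11.08 = 22.2.
Round up to the next whole participant.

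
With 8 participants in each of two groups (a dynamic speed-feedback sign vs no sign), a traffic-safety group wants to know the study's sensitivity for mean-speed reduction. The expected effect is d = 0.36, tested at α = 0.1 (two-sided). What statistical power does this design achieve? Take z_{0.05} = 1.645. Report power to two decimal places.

power ≈ 0.18

For two equal groups, power = Φ(d·√(n/2) − z_{α/2}).
d·√(n/2) = 0.36 × √(8/2) = 0.36 × 2.000 = 0.720.
z_β = 0.720 − 1.645 = -0.925.
Power = Φ(-0.925) = 0.177.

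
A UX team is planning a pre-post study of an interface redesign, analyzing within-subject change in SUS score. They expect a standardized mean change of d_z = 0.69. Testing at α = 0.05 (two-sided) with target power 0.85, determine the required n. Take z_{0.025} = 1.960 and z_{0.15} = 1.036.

For a paired (one-sample on differences) test: n = ((z_{α/2} + z_β) / d)².
z_{α/2} + z_β = 1.960 + 1.036 = 2.996.
n = (2.996 / 0.69)² = 4.342² = 18.85.
Round up.

n = 19 pairs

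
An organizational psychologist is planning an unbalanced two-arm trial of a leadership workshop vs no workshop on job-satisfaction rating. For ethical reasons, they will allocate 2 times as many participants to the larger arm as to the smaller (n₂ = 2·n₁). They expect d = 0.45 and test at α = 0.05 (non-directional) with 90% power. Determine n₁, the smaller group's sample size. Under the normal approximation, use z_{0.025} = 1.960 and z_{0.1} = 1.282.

n₁ = 78

With allocation ratio k = n₂/n₁ = 2, Var(x̄₁−x̄₂) = σ²(1/n₁ + 1/(k·n₁)) = σ²·(k+1)/(k·n₁).
So n₁ = (1 + 1/k)·((z_{α/2} + z_β)/d)² = 1.500 × (3.242/0.45)².
n₁ = 1.500 × 51.90 = 77.9.
Round up: n₁ = 78, giving n₂ = 2 × 78 = 156.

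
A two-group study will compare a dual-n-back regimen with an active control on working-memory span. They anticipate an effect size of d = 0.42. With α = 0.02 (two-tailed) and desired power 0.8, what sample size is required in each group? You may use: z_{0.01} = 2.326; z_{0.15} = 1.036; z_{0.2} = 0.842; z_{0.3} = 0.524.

n = 114 per group

For two independent groups with equal n: n = 2·((z_{α/2} + z_β) / d)².
z_{α/2} + z_β = 2.326 + 0.842 = 3.168.
n = 2 × (3.168 / 0.42)² = 2 × 7.543² = 2 × 56.89 = 113.8.
Round up to the next whole participant.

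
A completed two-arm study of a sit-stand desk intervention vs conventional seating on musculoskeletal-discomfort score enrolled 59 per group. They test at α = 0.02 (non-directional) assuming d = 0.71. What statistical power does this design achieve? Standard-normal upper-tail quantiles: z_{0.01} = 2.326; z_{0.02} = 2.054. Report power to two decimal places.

For two equal groups, power = Φ(d·√(n/2) − z_{α/2}).
d·√(n/2) = 0.71 × √(59/2) = 0.71 × 5.431 = 3.856.
z_β = 3.856 − 2.326 = 1.530.
Power = Φ(1.530) = 0.937.

power ≈ 0.94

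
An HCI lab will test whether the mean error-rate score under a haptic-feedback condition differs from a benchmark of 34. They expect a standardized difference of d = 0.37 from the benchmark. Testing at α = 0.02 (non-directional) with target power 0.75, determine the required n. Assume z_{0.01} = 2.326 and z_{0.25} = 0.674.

n = 66

For a one-sample test: n = ((z_{α/2} + z_β) / d)².
z_{α/2} + z_β = 2.326 + 0.674 = 3.000.
n = (3.000 / 0.37)² = 8.108² = 65.74.
Round up.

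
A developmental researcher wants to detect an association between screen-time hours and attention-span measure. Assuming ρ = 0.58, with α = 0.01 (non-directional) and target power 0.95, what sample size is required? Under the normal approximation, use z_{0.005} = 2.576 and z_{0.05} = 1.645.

n = 44

Fisher's z: C = ½·ln((1+r)/(1−r)) = ½·ln(3.7619) = 0.6625.
n = ((z_{α/2} + z_β)/C)² + 3.
(2.576 + 1.645) / 0.6625 = 4.221 / 0.6625 = 6.371.
n = 6.371² + 3 = 40.59 + 3 = 43.6.
Round up.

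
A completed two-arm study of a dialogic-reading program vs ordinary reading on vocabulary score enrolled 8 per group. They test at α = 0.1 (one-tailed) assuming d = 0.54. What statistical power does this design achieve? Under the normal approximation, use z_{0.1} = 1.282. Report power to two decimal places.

For two equal groups, power = Φ(d·√(n/2) − z_{α}).
d·√(n/2) = 0.54 × √(8/2) = 0.54 × 2.000 = 1.080.
z_β = 1.080 − 1.282 = -0.202.
Power = Φ(-0.202) = 0.420.

power ≈ 0.42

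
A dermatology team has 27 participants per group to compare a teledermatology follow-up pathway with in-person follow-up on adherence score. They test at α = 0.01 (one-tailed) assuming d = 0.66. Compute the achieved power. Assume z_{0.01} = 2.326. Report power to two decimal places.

power ≈ 0.54

For two equal groups, power = Φ(d·√(n/2) − z_{α}).
d·√(n/2) = 0.66 × √(27/2) = 0.66 × 3.674 = 2.425.
z_β = 2.425 − 2.326 = 0.099.
Power = Φ(0.099) = 0.539.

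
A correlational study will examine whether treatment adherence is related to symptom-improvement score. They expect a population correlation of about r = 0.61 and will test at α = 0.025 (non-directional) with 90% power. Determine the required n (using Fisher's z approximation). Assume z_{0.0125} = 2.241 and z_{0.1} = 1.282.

Fisher's z: C = ½·ln((1+r)/(1−r)) = ½·ln(4.1282) = 0.7089.
n = ((z_{α/2} + z_β)/C)² + 3.
(2.241 + 1.282) / 0.7089 = 3.523 / 0.7089 = 4.970.
n = 4.970² + 3 = 24.70 + 3 = 27.7.
Round up.

n = 28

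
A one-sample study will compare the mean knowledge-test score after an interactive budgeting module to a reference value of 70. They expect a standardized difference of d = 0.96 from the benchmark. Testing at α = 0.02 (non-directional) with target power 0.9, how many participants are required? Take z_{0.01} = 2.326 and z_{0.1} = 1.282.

For a one-sample test: n = ((z_{α/2} + z_β) / d)².
z_{α/2} + z_β = 2.326 + 1.282 = 3.608.
n = (3.608 / 0.96)² = 3.758² = 14.13.
Round up.

n = 15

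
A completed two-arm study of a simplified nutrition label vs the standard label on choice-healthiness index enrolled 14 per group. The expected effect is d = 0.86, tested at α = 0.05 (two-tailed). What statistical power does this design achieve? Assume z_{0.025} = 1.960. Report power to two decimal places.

power ≈ 0.62

For two equal groups, power = Φ(d·√(n/2) − z_{α/2}).
d·√(n/2) = 0.86 × √(14/2) = 0.86 × 2.646 = 2.275.
z_β = 2.275 − 1.960 = 0.315.
Power = Φ(0.315) = 0.624.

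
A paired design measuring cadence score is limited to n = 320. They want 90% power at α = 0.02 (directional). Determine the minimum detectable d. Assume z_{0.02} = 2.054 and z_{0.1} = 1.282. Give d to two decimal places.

For a single sample (or paired design) of n = 320: d_min = (z_{α} + z_β)/√n.
z-sum = 2.054 + 1.282 = 3.336.
d_min = 3.336 / √320 = 3.336 / 17.889 = 0.186.

d_min ≈ 0.19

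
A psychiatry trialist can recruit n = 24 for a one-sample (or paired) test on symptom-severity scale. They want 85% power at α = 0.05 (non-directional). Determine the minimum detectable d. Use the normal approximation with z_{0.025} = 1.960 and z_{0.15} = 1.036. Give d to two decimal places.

For a single sample (or paired design) of n = 24: d_min = (z_{α/2} + z_β)/√n.
z-sum = 1.960 + 1.036 = 2.996.
d_min = 2.996 / √24 = 2.996 / 4.899 = 0.612.

d_min ≈ 0.61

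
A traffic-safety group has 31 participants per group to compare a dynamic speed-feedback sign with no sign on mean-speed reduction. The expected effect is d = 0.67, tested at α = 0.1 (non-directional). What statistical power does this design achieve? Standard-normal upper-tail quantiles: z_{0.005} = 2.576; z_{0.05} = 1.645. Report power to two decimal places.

For two equal groups, power = Φ(d·√(n/2) − z_{α/2}).
d·√(n/2) = 0.67 × √(31/2) = 0.67 × 3.937 = 2.638.
z_β = 2.638 − 1.645 = 0.993.
Power = Φ(0.993) = 0.840.

power ≈ 0.84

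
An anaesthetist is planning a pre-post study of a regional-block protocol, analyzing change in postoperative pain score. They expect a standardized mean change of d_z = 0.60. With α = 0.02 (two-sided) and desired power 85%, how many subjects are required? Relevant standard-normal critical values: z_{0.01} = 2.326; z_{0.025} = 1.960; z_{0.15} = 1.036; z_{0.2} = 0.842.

For a paired (one-sample on differences) test: n = ((z_{α/2} + z_β) / d)².
z_{α/2} + z_β = 2.326 + 1.036 = 3.362.
n = (3.362 / 0.60)² = 5.603² = 31.40.
Round up.

n = 32 pairs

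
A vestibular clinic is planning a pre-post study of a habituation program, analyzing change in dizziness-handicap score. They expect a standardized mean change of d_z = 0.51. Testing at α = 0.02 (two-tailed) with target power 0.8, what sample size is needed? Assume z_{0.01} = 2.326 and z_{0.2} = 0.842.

For a paired (one-sample on differences) test: n = ((z_{α/2} + z_β) / d)².
z_{α/2} + z_β = 2.326 + 0.842 = 3.168.
n = (3.168 / 0.51)² = 6.212² = 38.59.
Round up.

n = 39 pairs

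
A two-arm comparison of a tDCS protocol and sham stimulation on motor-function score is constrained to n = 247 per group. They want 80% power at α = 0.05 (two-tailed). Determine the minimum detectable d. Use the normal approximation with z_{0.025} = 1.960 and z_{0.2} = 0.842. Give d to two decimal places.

For two independent groups of n = 247 each: d_min = (z_{α/2} + z_β)·√(2/n).
z-sum = 1.960 + 0.842 = 2.802.
d_min = 2.802 × √(2/247) = 2.802 × 0.0900 = 0.252.

d_min ≈ 0.25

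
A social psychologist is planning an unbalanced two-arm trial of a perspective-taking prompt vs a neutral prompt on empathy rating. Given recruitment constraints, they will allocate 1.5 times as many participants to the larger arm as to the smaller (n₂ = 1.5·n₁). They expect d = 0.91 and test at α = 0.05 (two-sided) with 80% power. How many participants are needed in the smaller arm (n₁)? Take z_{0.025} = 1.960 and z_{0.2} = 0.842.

n₁ = 16

With allocation ratio k = n₂/n₁ = 1.5, Var(x̄₁−x̄₂) = σ²(1/n₁ + 1/(k·n₁)) = σ²·(k+1)/(k·n₁).
So n₁ = (1 + 1/k)·((z_{α/2} + z_β)/d)² = 1.667 × (2.802/0.91)².
n₁ = 1.667 × 9.48 = 15.8.
Round up: n₁ = 16, giving n₂ = 1.5 × 16 = 24.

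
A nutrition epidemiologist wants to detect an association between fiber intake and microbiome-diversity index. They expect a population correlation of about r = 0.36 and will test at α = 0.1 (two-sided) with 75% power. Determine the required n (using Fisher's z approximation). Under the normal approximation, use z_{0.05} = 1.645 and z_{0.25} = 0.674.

Fisher's z: C = ½·ln((1+r)/(1−r)) = ½·ln(2.1250) = 0.3769.
n = ((z_{α/2} + z_β)/C)² + 3.
(1.645 + 0.674) / 0.3769 = 2.319 / 0.3769 = 6.153.
n = 6.153² + 3 = 37.86 + 3 = 40.9.
Round up.

n = 41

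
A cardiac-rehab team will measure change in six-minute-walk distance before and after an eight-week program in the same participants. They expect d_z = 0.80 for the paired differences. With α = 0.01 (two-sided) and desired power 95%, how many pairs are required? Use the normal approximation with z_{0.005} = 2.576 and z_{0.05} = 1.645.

For a paired (one-sample on differences) test: n = ((z_{α/2} + z_β) / d)².
z_{α/2} + z_β = 2.576 + 1.645 = 4.221.
n = (4.221 / 0.80)² = 5.276² = 27.84.
Round up.

n = 28 pairs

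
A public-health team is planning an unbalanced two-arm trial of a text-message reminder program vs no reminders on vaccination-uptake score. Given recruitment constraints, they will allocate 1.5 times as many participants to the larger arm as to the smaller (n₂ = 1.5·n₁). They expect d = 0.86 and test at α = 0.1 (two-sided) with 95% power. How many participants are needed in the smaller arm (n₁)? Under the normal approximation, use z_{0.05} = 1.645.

With allocation ratio k = n₂/n₁ = 1.5, Var(x̄₁−x̄₂) = σ²(1/n₁ + 1/(k·n₁)) = σ²·(k+1)/(k·n₁).
So n₁ = (1 + 1/k)·((z_{α/2} + z_β)/d)² = 1.667 × (3.290/0.86)².
n₁ = 1.667 × 14.64 = 24.4.
Round up: n₁ = 25, giving n₂ = ⌈1.5 × 25⌉ = ⌈37.5⌉ = 38.

n₁ = 25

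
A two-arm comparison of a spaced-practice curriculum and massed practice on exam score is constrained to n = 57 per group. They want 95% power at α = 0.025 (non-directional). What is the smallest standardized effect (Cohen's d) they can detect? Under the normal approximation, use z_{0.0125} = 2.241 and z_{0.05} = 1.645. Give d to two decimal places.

d_min ≈ 0.73

For two independent groups of n = 57 each: d_min = (z_{α/2} + z_β)·√(2/n).
z-sum = 2.241 + 1.645 = 3.886.
d_min = 3.886 × √(2/57) = 3.886 × 0.1873 = 0.728.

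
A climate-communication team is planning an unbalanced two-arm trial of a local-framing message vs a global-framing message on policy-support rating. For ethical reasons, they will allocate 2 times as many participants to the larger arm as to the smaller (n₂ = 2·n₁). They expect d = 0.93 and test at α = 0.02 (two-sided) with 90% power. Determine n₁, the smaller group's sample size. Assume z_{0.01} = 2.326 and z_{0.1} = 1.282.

With allocation ratio k = n₂/n₁ = 2, Var(x̄₁−x̄₂) = σ²(1/n₁ + 1/(k·n₁)) = σ²·(k+1)/(k·n₁).
So n₁ = (1 + 1/k)·((z_{α/2} + z_β)/d)² = 1.500 × (3.608/0.93)².
n₁ = 1.500 × 15.05 = 22.6.
Round up: n₁ = 23, giving n₂ = 2 × 23 = 46.

n₁ = 23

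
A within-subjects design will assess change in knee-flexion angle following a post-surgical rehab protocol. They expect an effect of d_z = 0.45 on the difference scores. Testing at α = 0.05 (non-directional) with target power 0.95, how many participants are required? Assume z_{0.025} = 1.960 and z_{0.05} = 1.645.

n = 65 pairs

For a paired (one-sample on differences) test: n = ((z_{α/2} + z_β) / d)².
z_{α/2} + z_β = 1.960 + 1.645 = 3.605.
n = (3.605 / 0.45)² = 8.011² = 64.18.
Round up.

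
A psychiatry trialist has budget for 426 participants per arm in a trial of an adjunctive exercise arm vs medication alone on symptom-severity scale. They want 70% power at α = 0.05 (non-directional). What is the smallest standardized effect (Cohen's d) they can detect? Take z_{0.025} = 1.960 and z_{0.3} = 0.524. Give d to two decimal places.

For two independent groups of n = 426 each: d_min = (z_{α/2} + z_β)·√(2/n).
z-sum = 1.960 + 0.524 = 2.484.
d_min = 2.484 × √(2/426) = 2.484 × 0.0685 = 0.170.

d_min ≈ 0.17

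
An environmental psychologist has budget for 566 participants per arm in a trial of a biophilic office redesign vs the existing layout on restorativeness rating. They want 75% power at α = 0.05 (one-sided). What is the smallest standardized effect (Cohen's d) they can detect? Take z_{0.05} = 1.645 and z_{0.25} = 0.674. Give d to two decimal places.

d_min ≈ 0.14

For two independent groups of n = 566 each: d_min = (z_{α} + z_β)·√(2/n).
z-sum = 1.645 + 0.674 = 2.319.
d_min = 2.319 × √(2/566) = 2.319 × 0.0594 = 0.138.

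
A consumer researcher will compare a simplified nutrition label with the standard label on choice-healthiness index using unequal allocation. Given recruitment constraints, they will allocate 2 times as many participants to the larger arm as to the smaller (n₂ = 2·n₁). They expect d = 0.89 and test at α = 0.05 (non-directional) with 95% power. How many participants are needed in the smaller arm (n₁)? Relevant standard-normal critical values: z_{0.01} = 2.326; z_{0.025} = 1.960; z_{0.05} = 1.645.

With allocation ratio k = n₂/n₁ = 2, Var(x̄₁−x̄₂) = σ²(1/n₁ + 1/(k·n₁)) = σ²·(k+1)/(k·n₁).
So n₁ = (1 + 1/k)·((z_{α/2} + z_β)/d)² = 1.500 × (3.605/0.89)².
n₁ = 1.500 × 16.41 = 24.6.
Round up: n₁ = 25, giving n₂ = 2 × 25 = 50.

n₁ = 25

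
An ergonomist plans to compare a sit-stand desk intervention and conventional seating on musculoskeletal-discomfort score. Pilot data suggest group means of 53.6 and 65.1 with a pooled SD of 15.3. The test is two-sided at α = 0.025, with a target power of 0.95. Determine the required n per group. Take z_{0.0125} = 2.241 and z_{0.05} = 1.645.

Cohen's d = |M₁ − M₂| / SD_pooled = |53.6 − 65.1| / 15.3 = 11.5 / 15.3 = 0.752.
For two independent groups with equal n: n = 2·((z_{α/2} + z_β) / d)².
z_{α/2} + z_β = 2.241 + 1.645 = 3.886.
n = 2 × (3.886 / 0.752)² = 2 × 5.168² = 2 × 26.70 = 53.4.
Round up to the next whole participant.

n = 54 per group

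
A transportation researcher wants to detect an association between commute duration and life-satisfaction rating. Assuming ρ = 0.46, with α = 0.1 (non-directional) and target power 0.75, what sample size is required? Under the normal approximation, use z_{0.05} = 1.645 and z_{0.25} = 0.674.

Fisher's z: C = ½·ln((1+r)/(1−r)) = ½·ln(2.7037) = 0.4973.
n = ((z_{α/2} + z_β)/C)² + 3.
(1.645 + 0.674) / 0.4973 = 2.319 / 0.4973 = 4.663.
n = 4.663² + 3 = 21.75 + 3 = 24.7.
Round up.

n = 25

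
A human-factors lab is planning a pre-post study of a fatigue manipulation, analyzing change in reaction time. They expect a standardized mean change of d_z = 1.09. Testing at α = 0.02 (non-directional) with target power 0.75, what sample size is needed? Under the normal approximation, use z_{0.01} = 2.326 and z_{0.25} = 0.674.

For a paired (one-sample on differences) test: n = ((z_{α/2} + z_β) / d)².
z_{α/2} + z_β = 2.326 + 0.674 = 3.000.
n = (3.000 / 1.09)² = 2.752² = 7.58.
Round up.

n = 8 pairs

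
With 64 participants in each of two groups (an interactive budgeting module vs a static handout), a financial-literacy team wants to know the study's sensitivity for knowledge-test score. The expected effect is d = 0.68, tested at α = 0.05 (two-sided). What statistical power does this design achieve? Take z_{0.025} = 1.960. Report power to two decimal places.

power ≈ 0.97

For two equal groups, power = Φ(d·√(n/2) − z_{α/2}).
d·√(n/2) = 0.68 × √(64/2) = 0.68 × 5.657 = 3.847.
z_β = 3.847 − 1.960 = 1.887.
Power = Φ(1.887) = 0.970.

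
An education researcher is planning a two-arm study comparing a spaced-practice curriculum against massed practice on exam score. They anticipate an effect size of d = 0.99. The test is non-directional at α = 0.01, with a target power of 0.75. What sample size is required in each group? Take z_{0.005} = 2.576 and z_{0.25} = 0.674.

n = 22 per group

For two independent groups with equal n: n = 2·((z_{α/2} + z_β) / d)².
z_{α/2} + z_β = 2.576 + 0.674 = 3.250.
n = 2 × (3.250 / 0.99)² = 2 × 3.283² = 2 × 10.78 = 21.6.
Round up to the next whole participant.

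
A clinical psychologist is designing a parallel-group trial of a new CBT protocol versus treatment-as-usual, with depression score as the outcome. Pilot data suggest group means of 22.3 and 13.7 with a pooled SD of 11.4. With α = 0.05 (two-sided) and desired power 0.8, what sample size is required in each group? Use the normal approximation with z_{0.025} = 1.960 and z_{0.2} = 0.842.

n = 28 per group

Cohen's d = |M₁ − M₂| / SD_pooled = |22.3 − 13.7| / 11.4 = 8.6 / 11.4 = 0.754.
For two independent groups with equal n: n = 2·((z_{α/2} + z_β) / d)².
z_{α/2} + z_β = 1.960 + 0.842 = 2.802.
n = 2 × (2.802 / 0.754)² = 2 × 3.716² = 2 × 13.81 = 27.6.
Round up to the next whole participant.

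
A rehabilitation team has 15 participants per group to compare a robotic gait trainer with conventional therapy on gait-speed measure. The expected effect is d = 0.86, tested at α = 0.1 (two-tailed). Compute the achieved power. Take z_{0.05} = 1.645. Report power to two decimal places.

For two equal groups, power = Φ(d·√(n/2) − z_{α/2}).
d·√(n/2) = 0.86 × √(15/2) = 0.86 × 2.739 = 2.355.
z_β = 2.355 − 1.645 = 0.710.
Power = Φ(0.710) = 0.761.

power ≈ 0.76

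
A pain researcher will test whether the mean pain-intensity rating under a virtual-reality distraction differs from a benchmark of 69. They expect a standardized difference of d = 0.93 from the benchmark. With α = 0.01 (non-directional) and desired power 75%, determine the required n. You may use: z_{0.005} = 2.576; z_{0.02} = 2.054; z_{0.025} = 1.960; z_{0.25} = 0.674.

n = 13

For a one-sample test: n = ((z_{α/2} + z_β) / d)².
z_{α/2} + z_β = 2.576 + 0.674 = 3.250.
n = (3.250 / 0.93)² = 3.495² = 12.21.
Round up.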